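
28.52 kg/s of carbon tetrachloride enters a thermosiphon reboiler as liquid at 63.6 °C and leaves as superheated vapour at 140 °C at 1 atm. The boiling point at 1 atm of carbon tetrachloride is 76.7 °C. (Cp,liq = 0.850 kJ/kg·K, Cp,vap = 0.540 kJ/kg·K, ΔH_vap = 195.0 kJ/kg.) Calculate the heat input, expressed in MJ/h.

Q = 24700 MJ/h

liquid 63.6→76.7 °C: 11.135 kJ/kg
vaporisation at 76.7 °C: 195 kJ/kg
vapour 76.7→140 °C: 34.182 kJ/kg
Δh = 11.135 + 195 + 34.182 = 240.32 kJ/kg
Q = ṁ·Δh = 28.52 kg/s × 240.32 kJ/kg = 6853.8 kJ/s
|Q| = 6853.8 kW = 24674 MJ/h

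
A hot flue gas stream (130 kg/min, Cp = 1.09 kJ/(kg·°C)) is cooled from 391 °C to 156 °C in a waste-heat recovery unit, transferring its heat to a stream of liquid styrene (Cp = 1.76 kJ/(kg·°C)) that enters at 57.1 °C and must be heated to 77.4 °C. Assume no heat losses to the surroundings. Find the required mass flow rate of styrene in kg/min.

ṁ_c = 932 kg/min

Heat released by hot stream: Q = 130 × 1.09 × (391 − 156) = 33300 kJ/min
Energy balance on cold side (adiabatic exchanger): Q = ṁ_c·Cp_c·(T_c,out − T_c,in)
ṁ_c = 33300 / [1.76 × (77.4 − 57.1)] = 932.03 kg/min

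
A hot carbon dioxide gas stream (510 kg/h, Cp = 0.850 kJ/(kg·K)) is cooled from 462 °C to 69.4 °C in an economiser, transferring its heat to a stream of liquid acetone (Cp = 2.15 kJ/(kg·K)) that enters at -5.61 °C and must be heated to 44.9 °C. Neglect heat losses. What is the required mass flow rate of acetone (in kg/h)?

Heat released by hot stream: Q = 510 × 0.850 × (462 − 69.4) = 170190 kJ/h
Energy balance on cold side (adiabatic exchanger): Q = ṁ_c·Cp_c·(T_c,out − T_c,in)
ṁ_c = 170190 / [2.15 × (44.9 − -5.61)] = 1567.2 kg/h

ṁ_c = 1570 kg/h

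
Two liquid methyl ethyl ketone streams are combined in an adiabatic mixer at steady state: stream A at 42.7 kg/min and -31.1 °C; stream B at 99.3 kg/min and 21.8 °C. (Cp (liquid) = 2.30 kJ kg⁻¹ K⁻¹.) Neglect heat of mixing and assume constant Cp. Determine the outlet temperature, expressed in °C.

T_out = 5.89 °C

No heat crosses the boundary, so H_out = H_in.
T_out = Σ ṁᵢCp,ᵢTᵢ / Σ ṁᵢCp,ᵢ
      = 1924.6 / 326.6 = 5.8927 °C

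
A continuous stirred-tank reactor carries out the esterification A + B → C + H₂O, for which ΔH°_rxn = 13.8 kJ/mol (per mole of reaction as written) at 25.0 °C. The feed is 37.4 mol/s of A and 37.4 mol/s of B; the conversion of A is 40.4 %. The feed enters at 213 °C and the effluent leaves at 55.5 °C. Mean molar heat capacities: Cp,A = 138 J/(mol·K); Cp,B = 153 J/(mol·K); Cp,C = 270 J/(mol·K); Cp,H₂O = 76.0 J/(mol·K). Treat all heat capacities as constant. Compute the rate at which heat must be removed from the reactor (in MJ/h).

Extent of reaction ξ = 0.404 × 37.4 = 15.11 mol/s
Reaction term: ξ·ΔH°_rxn = 15.11 × 13.8 = 208.51 kJ/s
Sensible, feed 213→25 °C: -2046.1 kJ/s
Outlet flows (mol/s): A 22.29, B 22.29, C 15.11, H₂O 15.11
Sensible, products 25→55.5 °C: 357.29 kJ/s
Q = ΔH = -1480.3 kJ/s = -1480.3 kW
Heat removed = 5329 MJ/h

Q_out = 5330 MJ/h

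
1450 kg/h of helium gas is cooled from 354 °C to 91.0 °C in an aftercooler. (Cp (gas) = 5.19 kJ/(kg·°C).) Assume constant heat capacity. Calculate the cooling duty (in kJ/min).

Q = ṁ·Cp·ΔT = 1450 × 5.19 × (91.0 − 354) = -1.9792e+06 kJ/h
Converting: 1.9792e+06 / 3600 s = 549.78 kW
Cooling duty = 32987 kJ/min

Q_c = 33000 kJ/min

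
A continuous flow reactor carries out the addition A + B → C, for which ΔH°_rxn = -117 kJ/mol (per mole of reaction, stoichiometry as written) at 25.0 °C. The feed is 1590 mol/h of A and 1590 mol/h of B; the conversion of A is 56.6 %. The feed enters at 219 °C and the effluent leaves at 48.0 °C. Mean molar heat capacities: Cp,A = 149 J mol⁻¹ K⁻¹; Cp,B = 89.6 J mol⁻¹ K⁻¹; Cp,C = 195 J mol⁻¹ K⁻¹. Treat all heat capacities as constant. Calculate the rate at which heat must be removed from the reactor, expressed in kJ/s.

Q_out = 47.5 kJ/s

Extent of reaction ξ = 0.566 × 1590 = 899.94 mol/h
Reaction term: ξ·ΔH°_rxn = 899.94 × -117 = -105290 kJ/h
Sensible, feed 219→25 °C: -73599 kJ/h
Outlet flows (mol/h): A 690.06, B 690.06, C 899.94
Sensible, products 25→48.0 °C: 7823.1 kJ/h
Q = ΔH = -171070 kJ/h = -47.519 kW
Heat removed = 47.519 kJ/s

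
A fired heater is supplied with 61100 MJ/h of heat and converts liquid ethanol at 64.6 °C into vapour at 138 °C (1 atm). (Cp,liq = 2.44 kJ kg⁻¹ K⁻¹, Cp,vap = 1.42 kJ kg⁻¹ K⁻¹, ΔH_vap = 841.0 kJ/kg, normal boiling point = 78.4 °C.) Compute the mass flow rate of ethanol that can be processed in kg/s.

ṁ = 17.7 kg/s

Δh = 2.44×(78.4−64.6) + 841.0 + 1.42×(138−78.4) = 959.3 kJ/kg
Q = 61100 MJ/h = 16972 kJ/s = 16972 kJ/s
ṁ = Q/Δh = 16972 / 959.3 = 17.692 kg/s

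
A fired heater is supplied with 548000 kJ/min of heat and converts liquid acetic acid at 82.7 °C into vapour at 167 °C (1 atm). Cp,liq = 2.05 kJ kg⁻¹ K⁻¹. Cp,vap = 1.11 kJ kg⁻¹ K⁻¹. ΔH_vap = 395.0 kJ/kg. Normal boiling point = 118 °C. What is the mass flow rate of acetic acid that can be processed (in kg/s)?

ṁ = 17.5 kg/s

Δh = 2.05×(118−82.7) + 395.0 + 1.11×(167−118) = 521.75 kJ/kg
Q = 548000 kJ/min = 9133.3 kJ/s = 9133.3 kJ/s
ṁ = Q/Δh = 9133.3 / 521.75 = 17.505 kg/s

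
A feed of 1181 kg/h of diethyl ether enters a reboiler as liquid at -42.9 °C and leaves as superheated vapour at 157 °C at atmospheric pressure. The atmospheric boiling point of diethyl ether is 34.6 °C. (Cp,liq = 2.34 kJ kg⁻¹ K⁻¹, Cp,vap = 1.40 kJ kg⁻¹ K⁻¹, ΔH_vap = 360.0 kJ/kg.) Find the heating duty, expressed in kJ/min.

liquid -42.9→34.6 °C: 181.35 kJ/kg
vaporisation at 34.6 °C: 360 kJ/kg
vapour 34.6→157 °C: 171.36 kJ/kg
Δh = 181.35 + 360 + 171.36 = 712.71 kJ/kg
Q = ṁ·Δh = 1181 kg/h × 712.71 kJ/kg = 841710 kJ/h
|Q| = 233.81 kW = 14029 kJ/min

Q = 14000 kJ/min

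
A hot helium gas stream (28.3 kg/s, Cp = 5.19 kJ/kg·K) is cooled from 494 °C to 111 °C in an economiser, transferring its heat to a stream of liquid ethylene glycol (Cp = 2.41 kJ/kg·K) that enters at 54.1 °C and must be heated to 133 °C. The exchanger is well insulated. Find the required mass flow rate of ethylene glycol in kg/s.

Heat released by hot stream: Q = 28.3 × 5.19 × (494 − 111) = 56254 kJ/s
Energy balance on cold side (adiabatic exchanger): Q = ṁ_c·Cp_c·(T_c,out − T_c,in)
ṁ_c = 56254 / [2.41 × (133 − 54.1)] = 295.84 kg/s

ṁ_c = 296 kg/s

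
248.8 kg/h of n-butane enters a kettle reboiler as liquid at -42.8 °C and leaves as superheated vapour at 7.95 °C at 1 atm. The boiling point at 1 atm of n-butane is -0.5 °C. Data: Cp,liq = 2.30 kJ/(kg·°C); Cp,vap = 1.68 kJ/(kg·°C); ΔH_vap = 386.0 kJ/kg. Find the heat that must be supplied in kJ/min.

liquid -42.8→-0.5 °C: 97.29 kJ/kg
vaporisation at -0.5 °C: 386 kJ/kg
vapour -0.5→7.95 °C: 14.196 kJ/kg
Δh = 97.29 + 386 + 14.196 = 497.49 kJ/kg
Q = ṁ·Δh = 248.8 kg/h × 497.49 kJ/kg = 123770 kJ/h
|Q| = 34.382 kW = 2062.9 kJ/min

Q = 2060 kJ/min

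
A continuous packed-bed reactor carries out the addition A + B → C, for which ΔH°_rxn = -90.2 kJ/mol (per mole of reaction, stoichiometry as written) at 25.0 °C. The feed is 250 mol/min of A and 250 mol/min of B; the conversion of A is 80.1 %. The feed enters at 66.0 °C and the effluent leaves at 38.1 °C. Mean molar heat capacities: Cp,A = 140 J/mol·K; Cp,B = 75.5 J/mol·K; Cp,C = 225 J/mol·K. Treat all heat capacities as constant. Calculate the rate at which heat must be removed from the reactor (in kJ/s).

Extent of reaction ξ = 0.801 × 250 = 200.25 mol/min
Reaction term: ξ·ΔH°_rxn = 200.25 × -90.2 = -18063 kJ/min
Sensible, feed 66.0→25 °C: -2208.9 kJ/min
Outlet flows (mol/min): A 49.75, B 49.75, C 200.25
Sensible, products 25→38.1 °C: 730.68 kJ/min
Q = ΔH = -19541 kJ/min = -325.68 kW
Heat removed = 325.68 kJ/s

Q_out = 326 kJ/s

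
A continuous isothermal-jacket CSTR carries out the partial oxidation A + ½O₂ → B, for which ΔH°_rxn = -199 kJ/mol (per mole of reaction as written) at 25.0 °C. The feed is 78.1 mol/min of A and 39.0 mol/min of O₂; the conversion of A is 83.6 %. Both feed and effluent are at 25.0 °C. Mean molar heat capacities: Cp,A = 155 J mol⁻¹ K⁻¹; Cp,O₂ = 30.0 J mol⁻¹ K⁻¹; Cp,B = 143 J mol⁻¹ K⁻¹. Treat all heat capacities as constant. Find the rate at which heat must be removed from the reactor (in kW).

Q_out = 217 kW

Extent of reaction ξ = 0.836 × 78.1 = 65.292 mol/min
Reaction term: ξ·ΔH°_rxn = 65.292 × -199 = -12993 kJ/min
Q = ΔH = -12993 kJ/min = -216.55 kW
Heat removed = 216.55 kW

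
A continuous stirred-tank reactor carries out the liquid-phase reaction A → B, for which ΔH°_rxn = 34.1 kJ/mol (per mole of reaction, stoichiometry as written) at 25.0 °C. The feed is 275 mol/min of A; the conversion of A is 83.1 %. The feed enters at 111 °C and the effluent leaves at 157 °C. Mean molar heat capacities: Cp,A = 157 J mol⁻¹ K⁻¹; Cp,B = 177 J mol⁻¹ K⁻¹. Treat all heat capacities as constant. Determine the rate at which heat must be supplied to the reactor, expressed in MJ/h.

Extent of reaction ξ = 0.831 × 275 = 228.52 mol/min
Reaction term: ξ·ΔH°_rxn = 228.52 × 34.1 = 7792.7 kJ/min
Sensible, feed 111→25 °C: -3713.1 kJ/min
Outlet flows (mol/min): A 46.475, B 228.52
Sensible, products 25→157 °C: 6302.4 kJ/min
Q = ΔH = 10382 kJ/min = 173.03 kW
Heat supplied = 622.92 MJ/h

Q_in = 623 MJ/h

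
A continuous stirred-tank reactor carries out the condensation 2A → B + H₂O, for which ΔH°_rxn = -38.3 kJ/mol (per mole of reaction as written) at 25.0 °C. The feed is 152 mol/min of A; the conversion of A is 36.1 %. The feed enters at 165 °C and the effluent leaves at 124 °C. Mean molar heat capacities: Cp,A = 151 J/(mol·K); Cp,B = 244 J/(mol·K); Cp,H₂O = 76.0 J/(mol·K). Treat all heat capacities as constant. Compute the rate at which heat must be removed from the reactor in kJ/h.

Extent of reaction ξ = 0.361 × 152 / 2 = 27.436 mol/min
Reaction term: ξ·ΔH°_rxn = 27.436 × -38.3 = -1050.8 kJ/min
Sensible, feed 165→25 °C: -3213.3 kJ/min
Outlet flows (mol/min): A 97.128, B 27.436, H₂O 27.436
Sensible, products 25→124 °C: 2321.1 kJ/min
Q = ΔH = -1942.9 kJ/min = -32.382 kW
Heat removed = 116580 kJ/h

Q_out = 117000 kJ/h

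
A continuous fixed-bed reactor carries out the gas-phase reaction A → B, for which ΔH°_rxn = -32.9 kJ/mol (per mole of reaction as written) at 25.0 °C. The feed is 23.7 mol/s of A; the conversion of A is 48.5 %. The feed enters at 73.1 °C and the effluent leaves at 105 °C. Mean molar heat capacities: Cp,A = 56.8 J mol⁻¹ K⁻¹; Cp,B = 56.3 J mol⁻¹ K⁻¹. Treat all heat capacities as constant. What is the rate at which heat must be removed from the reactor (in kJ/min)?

Extent of reaction ξ = 0.485 × 23.7 = 11.494 mol/s
Reaction term: ξ·ΔH°_rxn = 11.494 × -32.9 = -378.17 kJ/s
Sensible, feed 73.1→25 °C: -64.75 kJ/s
Outlet flows (mol/s): A 12.206, B 11.494
Sensible, products 25→105 °C: 107.23 kJ/s
Q = ΔH = -335.69 kJ/s = -335.69 kW
Heat removed = 20141 kJ/min

Q_out = 20100 kJ/min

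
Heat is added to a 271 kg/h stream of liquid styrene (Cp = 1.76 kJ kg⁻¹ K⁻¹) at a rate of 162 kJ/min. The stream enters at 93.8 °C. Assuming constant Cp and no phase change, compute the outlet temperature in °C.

Q = 162 kJ/min = 9720 kJ/h
ΔT = Q/(ṁ·Cp) = 9720/(271×1.76) = 20.379 K
T_out = 93.8 + 20.379 = 114.18 °C

T_out = 114 °C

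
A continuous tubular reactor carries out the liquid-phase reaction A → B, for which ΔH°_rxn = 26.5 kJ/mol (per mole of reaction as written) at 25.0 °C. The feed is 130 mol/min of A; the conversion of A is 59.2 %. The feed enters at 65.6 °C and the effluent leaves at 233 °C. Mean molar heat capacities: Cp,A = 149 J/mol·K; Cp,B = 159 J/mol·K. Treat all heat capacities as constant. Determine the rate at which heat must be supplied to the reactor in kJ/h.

Extent of reaction ξ = 0.592 × 130 = 76.96 mol/min
Reaction term: ξ·ΔH°_rxn = 76.96 × 26.5 = 2039.4 kJ/min
Sensible, feed 65.6→25 °C: -786.42 kJ/min
Outlet flows (mol/min): A 53.04, B 76.96
Sensible, products 25→233 °C: 4189 kJ/min
Q = ΔH = 5442.1 kJ/min = 90.701 kW
Heat supplied = 326520 kJ/h

Q_in = 327000 kJ/h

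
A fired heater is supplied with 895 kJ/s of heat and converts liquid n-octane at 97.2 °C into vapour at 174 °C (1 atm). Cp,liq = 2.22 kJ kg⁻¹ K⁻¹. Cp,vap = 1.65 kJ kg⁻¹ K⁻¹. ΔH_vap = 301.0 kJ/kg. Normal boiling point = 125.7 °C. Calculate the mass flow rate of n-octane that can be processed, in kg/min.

Δh = 2.22×(125.7−97.2) + 301.0 + 1.65×(174−125.7) = 443.96 kJ/kg
Q = 895 kJ/s = 895 kJ/s = 53700 kJ/min
ṁ = Q/Δh = 53700 / 443.96 = 120.96 kg/min

ṁ = 121 kg/min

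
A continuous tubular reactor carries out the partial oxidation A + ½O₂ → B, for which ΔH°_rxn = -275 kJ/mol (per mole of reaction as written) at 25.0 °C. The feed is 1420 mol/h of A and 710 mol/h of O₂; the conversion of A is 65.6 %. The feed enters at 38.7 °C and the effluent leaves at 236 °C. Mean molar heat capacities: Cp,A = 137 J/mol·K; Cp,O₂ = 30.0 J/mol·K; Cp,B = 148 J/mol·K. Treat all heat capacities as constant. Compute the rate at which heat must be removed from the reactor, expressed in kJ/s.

Q_out = 59.5 kJ/s

Extent of reaction ξ = 0.656 × 1420 = 931.52 mol/h
Reaction term: ξ·ΔH°_rxn = 931.52 × -275 = -256170 kJ/h
Sensible, feed 38.7→25 °C: -2957 kJ/h
Outlet flows (mol/h): A 488.48, O₂ 244.24, B 931.52
Sensible, products 25→236 °C: 44756 kJ/h
Q = ΔH = -214370 kJ/h = -59.547 kW
Heat removed = 59.547 kJ/s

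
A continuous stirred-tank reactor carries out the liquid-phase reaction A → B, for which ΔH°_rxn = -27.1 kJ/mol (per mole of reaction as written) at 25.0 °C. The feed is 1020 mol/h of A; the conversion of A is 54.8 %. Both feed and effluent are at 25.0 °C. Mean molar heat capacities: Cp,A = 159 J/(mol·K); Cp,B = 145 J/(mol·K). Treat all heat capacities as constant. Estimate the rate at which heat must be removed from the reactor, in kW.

Extent of reaction ξ = 0.548 × 1020 = 558.96 mol/h
Reaction term: ξ·ΔH°_rxn = 558.96 × -27.1 = -15148 kJ/h
Q = ΔH = -15148 kJ/h = -4.2077 kW
Heat removed = 4.2077 kW

Q_out = 4.21 kW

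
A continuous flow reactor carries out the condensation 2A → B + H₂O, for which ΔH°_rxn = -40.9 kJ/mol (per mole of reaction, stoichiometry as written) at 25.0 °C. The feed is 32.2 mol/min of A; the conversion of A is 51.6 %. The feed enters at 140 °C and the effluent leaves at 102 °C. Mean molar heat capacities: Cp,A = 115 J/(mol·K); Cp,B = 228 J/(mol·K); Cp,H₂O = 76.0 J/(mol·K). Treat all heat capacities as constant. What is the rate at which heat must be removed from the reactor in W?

Q_out = 7220 W

Extent of reaction ξ = 0.516 × 32.2 / 2 = 8.3076 mol/min
Reaction term: ξ·ΔH°_rxn = 8.3076 × -40.9 = -339.78 kJ/min
Sensible, feed 140→25 °C: -425.85 kJ/min
Outlet flows (mol/min): A 15.585, B 8.3076, H₂O 8.3076
Sensible, products 25→102 °C: 332.47 kJ/min
Q = ΔH = -433.16 kJ/min = -7.2193 kW
Heat removed = 7219.3 W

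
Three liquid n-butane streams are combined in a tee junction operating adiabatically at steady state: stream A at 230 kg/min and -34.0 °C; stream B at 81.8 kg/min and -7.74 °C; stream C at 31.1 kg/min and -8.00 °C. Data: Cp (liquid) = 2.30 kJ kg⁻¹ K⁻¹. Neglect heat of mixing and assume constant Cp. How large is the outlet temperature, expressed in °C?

No heat crosses the boundary, so H_out = H_in.
T_out = Σ ṁᵢCp,ᵢTᵢ / Σ ṁᵢCp,ᵢ
      = -20014 / 788.67 = -25.377 °C

T_out = -25.4 °C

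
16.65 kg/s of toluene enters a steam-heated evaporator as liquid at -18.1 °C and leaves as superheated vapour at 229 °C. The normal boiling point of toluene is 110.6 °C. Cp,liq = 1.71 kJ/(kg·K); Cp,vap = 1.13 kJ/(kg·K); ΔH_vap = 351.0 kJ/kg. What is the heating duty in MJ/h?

liquid -18.1→110.6 °C: 220.08 kJ/kg
vaporisation at 110.6 °C: 351 kJ/kg
vapour 110.6→229 °C: 133.79 kJ/kg
Δh = 220.08 + 351 + 133.79 = 704.87 kJ/kg
Q = ṁ·Δh = 16.65 kg/s × 704.87 kJ/kg = 11736 kJ/s
|Q| = 11736 kW = 42250 MJ/h

Q = 42200 MJ/h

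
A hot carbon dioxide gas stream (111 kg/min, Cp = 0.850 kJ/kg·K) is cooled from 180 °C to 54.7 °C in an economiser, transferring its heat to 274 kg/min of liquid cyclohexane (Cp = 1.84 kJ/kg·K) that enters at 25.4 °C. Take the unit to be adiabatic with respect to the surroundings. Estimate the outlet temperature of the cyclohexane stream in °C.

Heat released by hot stream: Q = 111 × 0.850 × (180 − 54.7) = 11822 kJ/min
Energy balance on cold side (adiabatic exchanger): Q = ṁ_c·Cp_c·(T_c,out − T_c,in)
T_c,out = 25.4 + 11822/(274 × 1.84) = 48.849 °C

T_c,out = 48.8 °C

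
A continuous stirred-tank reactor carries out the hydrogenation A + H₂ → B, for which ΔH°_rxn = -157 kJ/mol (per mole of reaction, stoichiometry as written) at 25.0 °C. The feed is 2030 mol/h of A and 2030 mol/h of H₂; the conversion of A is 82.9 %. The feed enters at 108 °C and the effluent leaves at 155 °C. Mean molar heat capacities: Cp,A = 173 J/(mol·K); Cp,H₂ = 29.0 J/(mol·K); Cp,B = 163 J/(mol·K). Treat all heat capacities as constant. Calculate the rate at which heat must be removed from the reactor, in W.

Extent of reaction ξ = 0.829 × 2030 = 1682.9 mol/h
Reaction term: ξ·ΔH°_rxn = 1682.9 × -157 = -264210 kJ/h
Sensible, feed 108→25 °C: -34035 kJ/h
Outlet flows (mol/h): A 347.13, H₂ 347.13, B 1682.9
Sensible, products 25→155 °C: 44776 kJ/h
Q = ΔH = -253470 kJ/h = -70.408 kW
Heat removed = 70408 W

Q_out = 70400 W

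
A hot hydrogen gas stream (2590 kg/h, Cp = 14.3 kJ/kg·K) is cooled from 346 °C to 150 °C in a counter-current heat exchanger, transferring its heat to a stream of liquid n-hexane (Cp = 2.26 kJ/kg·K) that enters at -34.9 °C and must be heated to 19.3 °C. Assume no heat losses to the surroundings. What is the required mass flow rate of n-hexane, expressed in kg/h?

Heat released by hot stream: Q = 2590 × 14.3 × (346 − 150) = 7.2593e+06 kJ/h
Energy balance on cold side (adiabatic exchanger): Q = ṁ_c·Cp_c·(T_c,out − T_c,in)
ṁ_c = 7.2593e+06 / [2.26 × (19.3 − -34.9)] = 59263 kg/h

ṁ_c = 59300 kg/h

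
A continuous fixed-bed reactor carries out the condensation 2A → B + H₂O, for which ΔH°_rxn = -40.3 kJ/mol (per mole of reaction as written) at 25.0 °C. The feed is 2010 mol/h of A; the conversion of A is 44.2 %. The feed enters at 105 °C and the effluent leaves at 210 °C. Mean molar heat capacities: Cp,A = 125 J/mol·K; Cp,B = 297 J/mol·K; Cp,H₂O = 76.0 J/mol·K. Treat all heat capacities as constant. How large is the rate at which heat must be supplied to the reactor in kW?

Q_in = 5.16 kW

Extent of reaction ξ = 0.442 × 2010 / 2 = 444.21 mol/h
Reaction term: ξ·ΔH°_rxn = 444.21 × -40.3 = -17902 kJ/h
Sensible, feed 105→25 °C: -20100 kJ/h
Outlet flows (mol/h): A 1121.6, B 444.21, H₂O 444.21
Sensible, products 25→210 °C: 56589 kJ/h
Q = ΔH = 18588 kJ/h = 5.1632 kW
Heat supplied = 5.1632 kW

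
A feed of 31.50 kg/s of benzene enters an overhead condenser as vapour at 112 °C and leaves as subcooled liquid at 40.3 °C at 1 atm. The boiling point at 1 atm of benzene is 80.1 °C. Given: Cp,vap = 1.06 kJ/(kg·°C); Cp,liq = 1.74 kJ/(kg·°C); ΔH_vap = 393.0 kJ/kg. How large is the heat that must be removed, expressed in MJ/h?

vapour 112→80.1 °C: -33.814 kJ/kg
condensation at 80.1 °C: -393 kJ/kg
liquid 80.1→40.3 °C: -69.252 kJ/kg
Δh = -33.814 + -393 + -69.252 = -496.07 kJ/kg
Q = ṁ·Δh = 31.50 kg/s × -496.07 kJ/kg = -15626 kJ/s
|Q| = 15626 kW = 56254 MJ/h

Q_c = 56300 MJ/h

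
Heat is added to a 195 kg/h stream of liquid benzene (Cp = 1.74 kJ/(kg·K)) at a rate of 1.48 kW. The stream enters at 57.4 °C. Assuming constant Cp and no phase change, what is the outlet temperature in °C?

T_out = 73.1 °C

Q = 1.48 kW = 5328 kJ/h
ΔT = Q/(ṁ·Cp) = 5328/(195×1.74) = 15.703 K
T_out = 57.4 + 15.703 = 73.103 °C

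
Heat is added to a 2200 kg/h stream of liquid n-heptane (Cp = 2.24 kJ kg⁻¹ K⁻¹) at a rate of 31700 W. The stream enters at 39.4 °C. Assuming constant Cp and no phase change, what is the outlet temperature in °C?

T_out = 62.6 °C

Q = 31700 W = 114120 kJ/h
ΔT = Q/(ṁ·Cp) = 114120/(2200×2.24) = 23.157 K
T_out = 39.4 + 23.157 = 62.557 °C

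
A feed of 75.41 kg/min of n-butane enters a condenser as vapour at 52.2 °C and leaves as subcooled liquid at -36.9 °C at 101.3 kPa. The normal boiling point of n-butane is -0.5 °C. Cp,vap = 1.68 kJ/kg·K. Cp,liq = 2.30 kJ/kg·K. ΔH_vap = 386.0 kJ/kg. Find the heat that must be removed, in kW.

vapour 52.2→-0.5 °C: -88.536 kJ/kg
condensation at -0.5 °C: -386 kJ/kg
liquid -0.5→-36.9 °C: -83.72 kJ/kg
Δh = -88.536 + -386 + -83.72 = -558.26 kJ/kg
Q = ṁ·Δh = 75.41 kg/min × -558.26 kJ/kg = -42098 kJ/min
|Q| = 701.63 kW

Q_c = 702 kW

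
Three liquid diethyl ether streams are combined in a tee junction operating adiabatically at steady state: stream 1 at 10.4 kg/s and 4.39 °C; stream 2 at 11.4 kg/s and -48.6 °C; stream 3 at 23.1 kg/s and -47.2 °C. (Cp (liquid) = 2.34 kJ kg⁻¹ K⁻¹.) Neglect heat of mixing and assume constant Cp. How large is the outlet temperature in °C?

Adiabatic, steady state ⇒ Σ ṁᵢCp,ᵢ(T_out − Tᵢ) = 0
Σ ṁᵢCp,ᵢTᵢ = 10.4×2.34×4.39 + 11.4×2.34×-48.6 + 23.1×2.34×-47.2 = -3741
Σ ṁᵢCp,ᵢ = 10.4×2.34 + 11.4×2.34 + 23.1×2.34 = 105.07
T_out = -3741 / 105.07 = -35.606 °C

T_out = -35.6 °C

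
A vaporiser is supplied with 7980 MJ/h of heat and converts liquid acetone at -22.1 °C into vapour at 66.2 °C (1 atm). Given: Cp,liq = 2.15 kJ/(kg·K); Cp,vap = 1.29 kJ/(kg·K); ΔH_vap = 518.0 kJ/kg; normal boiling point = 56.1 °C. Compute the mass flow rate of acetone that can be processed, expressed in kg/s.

Δh = 2.15×(56.1−-22.1) + 518.0 + 1.29×(66.2−56.1) = 699.16 kJ/kg
Q = 7980 MJ/h = 2216.7 kJ/s = 2216.7 kJ/s
ṁ = Q/Δh = 2216.7 / 699.16 = 3.1705 kg/s

ṁ = 3.17 kg/s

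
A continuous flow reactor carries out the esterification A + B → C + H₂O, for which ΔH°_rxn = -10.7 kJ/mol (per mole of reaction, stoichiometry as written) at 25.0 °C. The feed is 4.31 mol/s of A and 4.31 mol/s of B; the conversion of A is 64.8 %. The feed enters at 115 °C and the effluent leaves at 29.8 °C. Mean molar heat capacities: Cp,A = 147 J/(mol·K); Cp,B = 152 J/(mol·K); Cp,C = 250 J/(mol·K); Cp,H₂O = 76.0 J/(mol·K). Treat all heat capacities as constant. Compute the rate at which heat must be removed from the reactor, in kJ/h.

Q_out = 502000 kJ/h

Extent of reaction ξ = 0.648 × 4.31 = 2.7929 mol/s
Reaction term: ξ·ΔH°_rxn = 2.7929 × -10.7 = -29.884 kJ/s
Sensible, feed 115→25 °C: -115.98 kJ/s
Outlet flows (mol/s): A 1.5171, B 1.5171, C 2.7929, H₂O 2.7929
Sensible, products 25→29.8 °C: 6.5477 kJ/s
Q = ΔH = -139.32 kJ/s = -139.32 kW
Heat removed = 501550 kJ/h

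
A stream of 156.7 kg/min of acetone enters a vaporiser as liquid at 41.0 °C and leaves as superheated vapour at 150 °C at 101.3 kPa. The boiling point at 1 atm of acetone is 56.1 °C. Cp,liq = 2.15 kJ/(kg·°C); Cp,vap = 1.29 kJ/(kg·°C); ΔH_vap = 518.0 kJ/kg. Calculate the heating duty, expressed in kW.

Q = 1750 kW

liquid 41.0→56.1 °C: 32.465 kJ/kg
vaporisation at 56.1 °C: 518 kJ/kg
vapour 56.1→150 °C: 121.13 kJ/kg
Δh = 32.465 + 518 + 121.13 = 671.6 kJ/kg
Q = ṁ·Δh = 156.7 kg/min × 671.6 kJ/kg = 105240 kJ/min
|Q| = 1754 kW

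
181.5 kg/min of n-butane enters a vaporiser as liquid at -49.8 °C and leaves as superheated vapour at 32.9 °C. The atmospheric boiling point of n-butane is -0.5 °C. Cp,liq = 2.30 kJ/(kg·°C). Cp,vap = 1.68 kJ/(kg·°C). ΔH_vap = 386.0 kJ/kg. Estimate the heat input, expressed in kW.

Q = 1680 kW

liquid -49.8→-0.5 °C: 113.39 kJ/kg
vaporisation at -0.5 °C: 386 kJ/kg
vapour -0.5→32.9 °C: 56.112 kJ/kg
Δh = 113.39 + 386 + 56.112 = 555.5 kJ/kg
Q = ṁ·Δh = 181.5 kg/min × 555.5 kJ/kg = 100820 kJ/min
|Q| = 1680.4 kW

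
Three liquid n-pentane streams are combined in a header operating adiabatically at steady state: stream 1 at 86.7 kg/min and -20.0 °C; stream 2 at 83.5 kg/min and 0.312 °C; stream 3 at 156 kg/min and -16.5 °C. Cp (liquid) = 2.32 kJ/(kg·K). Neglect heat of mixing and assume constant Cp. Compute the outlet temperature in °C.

T_out = -13.1 °C

No heat crosses the boundary, so H_out = H_in.
T_out = Σ ṁᵢCp,ᵢTᵢ / Σ ṁᵢCp,ᵢ
      = -9934.1 / 756.78 = -13.127 °C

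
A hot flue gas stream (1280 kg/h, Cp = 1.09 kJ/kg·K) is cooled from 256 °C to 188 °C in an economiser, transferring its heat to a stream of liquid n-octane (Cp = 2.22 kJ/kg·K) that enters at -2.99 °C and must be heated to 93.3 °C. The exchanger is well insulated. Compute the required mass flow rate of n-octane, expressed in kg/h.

ṁ_c = 444 kg/h

Heat released by hot stream: Q = 1280 × 1.09 × (256 − 188) = 94874 kJ/h
Energy balance on cold side (adiabatic exchanger): Q = ṁ_c·Cp_c·(T_c,out − T_c,in)
ṁ_c = 94874 / [2.22 × (93.3 − -2.99)] = 443.82 kg/h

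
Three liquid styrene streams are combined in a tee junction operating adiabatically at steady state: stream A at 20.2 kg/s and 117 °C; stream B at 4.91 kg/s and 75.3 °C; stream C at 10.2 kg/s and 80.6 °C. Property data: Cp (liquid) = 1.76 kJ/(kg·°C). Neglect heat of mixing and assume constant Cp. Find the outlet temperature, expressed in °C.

T_out = 101 °C

Energy balance with Q = 0: Σ ṁᵢCp,ᵢ(T_out − Tᵢ) = 0
Σ ṁᵢCp,ᵢTᵢ = 20.2×1.76×117 + 4.91×1.76×75.3 + 10.2×1.76×80.6 = 6257.2
Σ ṁᵢCp,ᵢ = 20.2×1.76 + 4.91×1.76 + 10.2×1.76 = 62.146
T_out = 6257.2 / 62.146 = 100.69 °C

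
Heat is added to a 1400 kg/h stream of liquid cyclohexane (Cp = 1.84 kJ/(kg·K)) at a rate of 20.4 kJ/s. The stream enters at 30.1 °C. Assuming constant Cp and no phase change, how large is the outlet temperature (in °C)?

Q = 20.4 kJ/s = 73440 kJ/h
ΔT = Q/(ṁ·Cp) = 73440/(1400×1.84) = 28.509 K
T_out = 30.1 + 28.509 = 58.609 °C

T_out = 58.6 °C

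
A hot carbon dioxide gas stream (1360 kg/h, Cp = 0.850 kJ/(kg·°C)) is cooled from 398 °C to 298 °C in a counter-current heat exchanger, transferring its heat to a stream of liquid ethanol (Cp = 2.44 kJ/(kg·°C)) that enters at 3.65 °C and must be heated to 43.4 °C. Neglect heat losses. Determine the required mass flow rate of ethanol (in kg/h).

ṁ_c = 1190 kg/h

Heat released by hot stream: Q = 1360 × 0.850 × (398 − 298) = 115600 kJ/h
Energy balance on cold side (adiabatic exchanger): Q = ṁ_c·Cp_c·(T_c,out − T_c,in)
ṁ_c = 115600 / [2.44 × (43.4 − 3.65)] = 1191.9 kg/h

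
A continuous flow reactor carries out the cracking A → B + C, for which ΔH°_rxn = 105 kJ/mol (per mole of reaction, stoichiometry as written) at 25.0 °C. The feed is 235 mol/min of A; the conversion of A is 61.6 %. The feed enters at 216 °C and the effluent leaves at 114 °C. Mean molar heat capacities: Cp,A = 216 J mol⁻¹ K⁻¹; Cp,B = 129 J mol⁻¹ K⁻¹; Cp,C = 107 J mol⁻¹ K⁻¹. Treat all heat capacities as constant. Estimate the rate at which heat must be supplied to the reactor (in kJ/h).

Extent of reaction ξ = 0.616 × 235 = 144.76 mol/min
Reaction term: ξ·ΔH°_rxn = 144.76 × 105 = 15200 kJ/min
Sensible, feed 216→25 °C: -9695.2 kJ/min
Outlet flows (mol/min): A 90.24, B 144.76, C 144.76
Sensible, products 25→114 °C: 4775.3 kJ/min
Q = ΔH = 10280 kJ/min = 171.33 kW
Heat supplied = 616800 kJ/h

Q_in = 617000 kJ/h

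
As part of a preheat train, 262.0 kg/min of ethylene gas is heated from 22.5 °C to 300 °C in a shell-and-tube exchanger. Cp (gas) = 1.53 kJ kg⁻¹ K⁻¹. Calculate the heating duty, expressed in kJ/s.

Q = ṁ·Cp·ΔT = 262.0 × 1.53 × (300 − 22.5) = 111240 kJ/min
Converting: 111240 / 60 s = 1854 kW

Q = 1850 kJ/s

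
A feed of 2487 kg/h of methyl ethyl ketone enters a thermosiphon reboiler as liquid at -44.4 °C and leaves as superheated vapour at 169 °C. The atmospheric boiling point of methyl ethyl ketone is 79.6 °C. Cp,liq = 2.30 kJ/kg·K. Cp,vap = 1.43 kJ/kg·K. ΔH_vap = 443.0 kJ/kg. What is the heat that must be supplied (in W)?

liquid -44.4→79.6 °C: 285.2 kJ/kg
vaporisation at 79.6 °C: 443 kJ/kg
vapour 79.6→169 °C: 127.84 kJ/kg
Δh = 285.2 + 443 + 127.84 = 856.04 kJ/kg
Q = ṁ·Δh = 2487 kg/h × 856.04 kJ/kg = 2.129e+06 kJ/h
|Q| = 591.38 kW = 591380 W

Q = 591000 W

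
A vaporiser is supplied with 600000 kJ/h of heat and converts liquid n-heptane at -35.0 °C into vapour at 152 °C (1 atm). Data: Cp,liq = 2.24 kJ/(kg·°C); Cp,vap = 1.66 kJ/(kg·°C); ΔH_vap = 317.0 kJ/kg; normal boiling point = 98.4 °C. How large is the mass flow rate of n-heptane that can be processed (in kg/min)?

Δh = 2.24×(98.4−-35.0) + 317.0 + 1.66×(152−98.4) = 704.79 kJ/kg
Q = 600000 kJ/h = 166.67 kJ/s = 10000 kJ/min
ṁ = Q/Δh = 10000 / 704.79 = 14.189 kg/min

ṁ = 14.2 kg/min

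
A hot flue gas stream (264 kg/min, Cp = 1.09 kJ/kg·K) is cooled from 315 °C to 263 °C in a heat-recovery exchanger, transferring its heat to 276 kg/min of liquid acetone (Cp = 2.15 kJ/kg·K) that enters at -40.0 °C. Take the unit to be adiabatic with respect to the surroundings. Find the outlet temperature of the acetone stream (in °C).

T_c,out = -14.8 °C

Heat released by hot stream: Q = 264 × 1.09 × (315 − 263) = 14964 kJ/min
Energy balance on cold side (adiabatic exchanger): Q = ṁ_c·Cp_c·(T_c,out − T_c,in)
T_c,out = -40.0 + 14964/(276 × 2.15) = -14.783 °C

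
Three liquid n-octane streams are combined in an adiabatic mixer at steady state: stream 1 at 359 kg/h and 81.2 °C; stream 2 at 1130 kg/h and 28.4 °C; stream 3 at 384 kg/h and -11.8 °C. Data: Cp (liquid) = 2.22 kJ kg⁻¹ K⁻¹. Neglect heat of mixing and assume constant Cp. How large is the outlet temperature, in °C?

T_out = 30.3 °C

Adiabatic, steady state ⇒ Σ ṁᵢCp,ᵢ(T_out − Tᵢ) = 0
Σ ṁᵢCp,ᵢTᵢ = 359×2.22×81.2 + 1130×2.22×28.4 + 384×2.22×-11.8 = 125900
Σ ṁᵢCp,ᵢ = 359×2.22 + 1130×2.22 + 384×2.22 = 4158.1
T_out = 125900 / 4158.1 = 30.278 °C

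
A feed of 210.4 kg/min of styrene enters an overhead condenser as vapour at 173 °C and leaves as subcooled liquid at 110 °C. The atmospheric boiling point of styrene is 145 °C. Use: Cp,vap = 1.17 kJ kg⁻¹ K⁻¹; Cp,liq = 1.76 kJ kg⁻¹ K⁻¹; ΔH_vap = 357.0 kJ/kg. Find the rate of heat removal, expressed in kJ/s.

vapour 173→145 °C: -32.76 kJ/kg
condensation at 145 °C: -357 kJ/kg
liquid 145→110 °C: -61.6 kJ/kg
Δh = -32.76 + -357 + -61.6 = -451.36 kJ/kg
Q = ṁ·Δh = 210.4 kg/min × -451.36 kJ/kg = -94966 kJ/min
|Q| = 1582.8 kW

Q_c = 1580 kJ/s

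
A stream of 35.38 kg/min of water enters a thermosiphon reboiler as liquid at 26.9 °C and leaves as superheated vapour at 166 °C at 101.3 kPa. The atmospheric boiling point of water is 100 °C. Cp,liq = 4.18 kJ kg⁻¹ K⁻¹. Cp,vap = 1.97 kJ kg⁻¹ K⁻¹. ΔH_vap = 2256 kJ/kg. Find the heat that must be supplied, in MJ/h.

Q = 5710 MJ/h

liquid 26.9→100 °C: 305.56 kJ/kg
vaporisation at 100 °C: 2256 kJ/kg
vapour 100→166 °C: 130.02 kJ/kg
Δh = 305.56 + 2256 + 130.02 = 2691.6 kJ/kg
Q = ṁ·Δh = 35.38 kg/min × 2691.6 kJ/kg = 95228 kJ/min
|Q| = 1587.1 kW = 5713.7 MJ/h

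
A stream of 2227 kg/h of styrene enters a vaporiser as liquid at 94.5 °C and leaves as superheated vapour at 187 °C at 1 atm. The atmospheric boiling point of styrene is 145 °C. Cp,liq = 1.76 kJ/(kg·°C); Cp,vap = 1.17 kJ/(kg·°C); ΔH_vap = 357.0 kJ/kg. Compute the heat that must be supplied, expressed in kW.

liquid 94.5→145 °C: 88.88 kJ/kg
vaporisation at 145 °C: 357 kJ/kg
vapour 145→187 °C: 49.14 kJ/kg
Δh = 88.88 + 357 + 49.14 = 495.02 kJ/kg
Q = ṁ·Δh = 2227 kg/h × 495.02 kJ/kg = 1.1024e+06 kJ/h
|Q| = 306.22 kW

Q = 306 kW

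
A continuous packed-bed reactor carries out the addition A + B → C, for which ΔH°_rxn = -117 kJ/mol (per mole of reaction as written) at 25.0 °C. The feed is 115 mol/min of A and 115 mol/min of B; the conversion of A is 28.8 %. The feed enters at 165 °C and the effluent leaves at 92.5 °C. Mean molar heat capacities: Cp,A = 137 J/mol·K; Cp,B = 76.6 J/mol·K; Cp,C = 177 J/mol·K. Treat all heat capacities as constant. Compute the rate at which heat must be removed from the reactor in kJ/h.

Extent of reaction ξ = 0.288 × 115 = 33.12 mol/min
Reaction term: ξ·ΔH°_rxn = 33.12 × -117 = -3875 kJ/min
Sensible, feed 165→25 °C: -3439 kJ/min
Outlet flows (mol/min): A 81.88, B 81.88, C 33.12
Sensible, products 25→92.5 °C: 1576.2 kJ/min
Q = ΔH = -5737.8 kJ/min = -95.629 kW
Heat removed = 344270 kJ/h

Q_out = 344000 kJ/h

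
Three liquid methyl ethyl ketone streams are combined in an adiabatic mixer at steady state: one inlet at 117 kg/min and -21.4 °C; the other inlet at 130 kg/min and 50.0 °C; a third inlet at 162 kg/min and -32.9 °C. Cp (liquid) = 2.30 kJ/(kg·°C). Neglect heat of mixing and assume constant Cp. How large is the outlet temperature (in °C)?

T_out = -3.26 °C

Energy balance with Q = 0: Σ ṁᵢCp,ᵢ(T_out − Tᵢ) = 0
T_out = Σ ṁᵢCp,ᵢTᵢ / Σ ṁᵢCp,ᵢ
      = -3067.3 / 940.7 = -3.2606 °C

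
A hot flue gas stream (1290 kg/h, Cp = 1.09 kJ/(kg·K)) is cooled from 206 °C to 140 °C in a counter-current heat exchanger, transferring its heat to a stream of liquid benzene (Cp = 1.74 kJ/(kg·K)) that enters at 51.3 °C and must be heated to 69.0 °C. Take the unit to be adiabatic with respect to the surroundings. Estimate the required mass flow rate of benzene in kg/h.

ṁ_c = 3010 kg/h

Heat released by hot stream: Q = 1290 × 1.09 × (206 − 140) = 92803 kJ/h
Energy balance on cold side (adiabatic exchanger): Q = ṁ_c·Cp_c·(T_c,out − T_c,in)
ṁ_c = 92803 / [1.74 × (69.0 − 51.3)] = 3013.3 kg/h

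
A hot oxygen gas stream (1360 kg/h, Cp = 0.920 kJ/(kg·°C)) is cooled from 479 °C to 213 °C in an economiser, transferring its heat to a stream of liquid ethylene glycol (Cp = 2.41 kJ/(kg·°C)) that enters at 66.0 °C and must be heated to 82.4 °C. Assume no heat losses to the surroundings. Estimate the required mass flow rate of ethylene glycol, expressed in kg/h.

ṁ_c = 8420 kg/h

Heat released by hot stream: Q = 1360 × 0.920 × (479 − 213) = 332820 kJ/h
Energy balance on cold side (adiabatic exchanger): Q = ṁ_c·Cp_c·(T_c,out − T_c,in)
ṁ_c = 332820 / [2.41 × (82.4 − 66.0)] = 8420.7 kg/h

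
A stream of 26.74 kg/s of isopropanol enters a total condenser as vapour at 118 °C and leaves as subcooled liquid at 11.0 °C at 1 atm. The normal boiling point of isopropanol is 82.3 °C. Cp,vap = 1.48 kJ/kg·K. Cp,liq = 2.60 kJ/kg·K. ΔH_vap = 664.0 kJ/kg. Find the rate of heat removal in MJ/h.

Q_c = 86900 MJ/h

vapour 118→82.3 °C: -52.836 kJ/kg
condensation at 82.3 °C: -664 kJ/kg
liquid 82.3→11.0 °C: -185.38 kJ/kg
Δh = -52.836 + -664 + -185.38 = -902.22 kJ/kg
Q = ṁ·Δh = 26.74 kg/s × -902.22 kJ/kg = -24125 kJ/s
|Q| = 24125 kW = 86851 MJ/h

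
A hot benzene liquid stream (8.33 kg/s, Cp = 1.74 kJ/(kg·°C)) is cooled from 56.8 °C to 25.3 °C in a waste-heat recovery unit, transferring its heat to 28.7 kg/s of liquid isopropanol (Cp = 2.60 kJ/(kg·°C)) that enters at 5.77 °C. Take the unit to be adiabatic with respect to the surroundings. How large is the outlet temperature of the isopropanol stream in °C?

T_c,out = 11.9 °C

Heat released by hot stream: Q = 8.33 × 1.74 × (56.8 − 25.3) = 456.57 kJ/s
Energy balance on cold side (adiabatic exchanger): Q = ṁ_c·Cp_c·(T_c,out − T_c,in)
T_c,out = 5.77 + 456.57/(28.7 × 2.60) = 11.889 °C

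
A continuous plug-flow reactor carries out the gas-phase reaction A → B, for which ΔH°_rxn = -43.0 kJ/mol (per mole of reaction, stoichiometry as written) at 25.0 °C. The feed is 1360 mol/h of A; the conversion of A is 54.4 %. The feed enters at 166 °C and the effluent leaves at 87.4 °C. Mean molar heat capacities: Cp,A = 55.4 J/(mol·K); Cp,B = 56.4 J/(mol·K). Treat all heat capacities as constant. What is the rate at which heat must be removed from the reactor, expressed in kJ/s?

Q_out = 10.5 kJ/s

Extent of reaction ξ = 0.544 × 1360 = 739.84 mol/h
Reaction term: ξ·ΔH°_rxn = 739.84 × -43.0 = -31813 kJ/h
Sensible, feed 166→25 °C: -10624 kJ/h
Outlet flows (mol/h): A 620.16, B 739.84
Sensible, products 25→87.4 °C: 4747.6 kJ/h
Q = ΔH = -37689 kJ/h = -10.469 kW
Heat removed = 10.469 kJ/s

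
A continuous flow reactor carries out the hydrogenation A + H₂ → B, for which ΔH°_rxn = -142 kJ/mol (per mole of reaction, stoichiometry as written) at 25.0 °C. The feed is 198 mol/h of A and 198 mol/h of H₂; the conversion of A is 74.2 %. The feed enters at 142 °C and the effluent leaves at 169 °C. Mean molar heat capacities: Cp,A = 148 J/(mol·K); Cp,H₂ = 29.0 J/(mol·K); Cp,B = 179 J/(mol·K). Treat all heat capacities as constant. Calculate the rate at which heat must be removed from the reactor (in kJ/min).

Extent of reaction ξ = 0.742 × 198 = 146.92 mol/h
Reaction term: ξ·ΔH°_rxn = 146.92 × -142 = -20862 kJ/h
Sensible, feed 142→25 °C: -4100.4 kJ/h
Outlet flows (mol/h): A 51.084, H₂ 51.084, B 146.92
Sensible, products 25→169 °C: 5088.9 kJ/h
Q = ΔH = -19874 kJ/h = -5.5204 kW
Heat removed = 331.23 kJ/min

Q_out = 331 kJ/min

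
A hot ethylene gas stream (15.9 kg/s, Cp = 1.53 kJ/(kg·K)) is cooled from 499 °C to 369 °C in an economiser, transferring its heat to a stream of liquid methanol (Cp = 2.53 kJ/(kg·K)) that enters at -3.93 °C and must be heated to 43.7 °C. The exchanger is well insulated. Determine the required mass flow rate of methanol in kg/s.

Heat released by hot stream: Q = 15.9 × 1.53 × (499 − 369) = 3162.5 kJ/s
Energy balance on cold side (adiabatic exchanger): Q = ṁ_c·Cp_c·(T_c,out − T_c,in)
ṁ_c = 3162.5 / [2.53 × (43.7 − -3.93)] = 26.244 kg/s

ṁ_c = 26.2 kg/s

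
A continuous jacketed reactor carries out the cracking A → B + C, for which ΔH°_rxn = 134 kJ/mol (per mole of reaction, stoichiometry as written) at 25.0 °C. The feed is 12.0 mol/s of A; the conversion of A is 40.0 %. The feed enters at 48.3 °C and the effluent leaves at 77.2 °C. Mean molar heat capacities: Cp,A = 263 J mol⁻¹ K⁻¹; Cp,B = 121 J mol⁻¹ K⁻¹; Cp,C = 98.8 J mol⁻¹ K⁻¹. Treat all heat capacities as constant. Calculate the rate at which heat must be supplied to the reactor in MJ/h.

Q_in = 2600 MJ/h

Extent of reaction ξ = 0.400 × 12.0 = 4.8 mol/s
Reaction term: ξ·ΔH°_rxn = 4.8 × 134 = 643.2 kJ/s
Sensible, feed 48.3→25 °C: -73.535 kJ/s
Outlet flows (mol/s): A 7.2, B 4.8, C 4.8
Sensible, products 25→77.2 °C: 153.92 kJ/s
Q = ΔH = 723.58 kJ/s = 723.58 kW
Heat supplied = 2604.9 MJ/h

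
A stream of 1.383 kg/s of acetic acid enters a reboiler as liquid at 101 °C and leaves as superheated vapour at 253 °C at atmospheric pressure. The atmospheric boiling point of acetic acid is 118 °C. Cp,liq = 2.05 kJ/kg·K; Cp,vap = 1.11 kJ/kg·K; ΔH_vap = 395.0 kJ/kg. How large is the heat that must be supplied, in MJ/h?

liquid 101→118 °C: 34.85 kJ/kg
vaporisation at 118 °C: 395 kJ/kg
vapour 118→253 °C: 149.85 kJ/kg
Δh = 34.85 + 395 + 149.85 = 579.7 kJ/kg
Q = ṁ·Δh = 1.383 kg/s × 579.7 kJ/kg = 801.73 kJ/s
|Q| = 801.73 kW = 2886.2 MJ/h

Q = 2890 MJ/h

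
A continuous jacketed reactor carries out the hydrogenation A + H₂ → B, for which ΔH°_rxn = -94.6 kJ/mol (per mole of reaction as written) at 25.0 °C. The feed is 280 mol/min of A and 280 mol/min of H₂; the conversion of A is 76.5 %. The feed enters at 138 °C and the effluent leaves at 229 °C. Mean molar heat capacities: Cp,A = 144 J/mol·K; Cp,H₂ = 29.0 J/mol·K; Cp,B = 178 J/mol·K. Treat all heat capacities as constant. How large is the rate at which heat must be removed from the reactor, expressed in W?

Q_out = 261000 W

Extent of reaction ξ = 0.765 × 280 = 214.2 mol/min
Reaction term: ξ·ΔH°_rxn = 214.2 × -94.6 = -20263 kJ/min
Sensible, feed 138→25 °C: -5473.7 kJ/min
Outlet flows (mol/min): A 65.8, H₂ 65.8, B 214.2
Sensible, products 25→229 °C: 10100 kJ/min
Q = ΔH = -15637 kJ/min = -260.61 kW
Heat removed = 260610 W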